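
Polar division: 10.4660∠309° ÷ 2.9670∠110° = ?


r = 10.4660 / 2.9670 = 3.5275
theta = 309° - 110° = 199° = 199° (mod 360)

3.5275 cis(199°)


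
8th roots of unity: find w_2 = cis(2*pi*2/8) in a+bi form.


Angle = 360*2/8 = 90°
a = cos(90°) = 0
b = sin(90°) = 1.0000

0 + 1.0000i


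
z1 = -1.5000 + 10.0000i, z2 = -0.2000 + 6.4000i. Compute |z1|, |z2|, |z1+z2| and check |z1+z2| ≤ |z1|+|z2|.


|z1| = sqrt((-1.5)^2 + 10^2) = sqrt(102.25) = 10.1119
|z2| = sqrt((-0.2)^2 + 6.4^2) = sqrt(41) = 6.4031
z1+z2 = -1.7000 + 16.4000i
|z1+z2| = sqrt(271.85) = 16.4879
|z1|+|z2| = 10.1119 + 6.4031 = 16.5150

|z1+z2| = 16.4879 ≤ |z1|+|z2| = 16.5150 (verified)


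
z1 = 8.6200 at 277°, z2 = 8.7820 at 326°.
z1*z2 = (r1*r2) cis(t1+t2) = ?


r = 8.6200 * 8.7820 = 75.7008
theta = 277° + 326° = 603° = 243° (mod 360)

75.7008 cis(243°)


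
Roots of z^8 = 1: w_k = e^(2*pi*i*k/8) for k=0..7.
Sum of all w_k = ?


The sum of all 8th roots of unity is 0.
Geometric series: (1 - w^8)/(1 - w) = (1-1)/(1-w) = 0 since w^8 = 1, w ≠ 1.
Alternatively: coefficient of z^7 in z^8 - 1 is 0.

0


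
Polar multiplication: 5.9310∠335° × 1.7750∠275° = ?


r = 5.9310 * 1.7750 = 10.5275
theta = 335° + 275° = 610° = 250° (mod 360)

10.5275 cis(250°)


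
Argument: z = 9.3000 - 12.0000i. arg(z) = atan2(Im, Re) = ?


Re = 9.3, Im = -12
arg = atan2(-12, 9.3) = -52.2243 degrees

arg(z) = -52.2243 degrees


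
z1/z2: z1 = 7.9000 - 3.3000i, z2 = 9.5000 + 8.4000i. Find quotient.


Conjugate of z2 = 9.5000 - 8.4000i
Numerator: (7.9000 - 3.3000i)(9.5000 - 8.4000i) = 47.3300 - 97.7100i
Denominator: 9.5^2 + 8.4^2 = 160.81
Result = (47.3300 - 97.7100i)/160.81

0.2943 - 0.6076i


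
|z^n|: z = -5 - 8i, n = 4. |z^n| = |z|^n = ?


|z| = sqrt(25+64) = sqrt(89) = 9.4340
|z^4| = |z|^4 = (sqrt(89))^4 = 89^2 = 7921

|z^4| = 7921


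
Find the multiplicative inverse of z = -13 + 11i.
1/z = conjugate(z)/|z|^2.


|z|^2 = 169+121 = 290
1/z = (-13 - 11i)/290

1/z = -0.0448 - 0.0379i


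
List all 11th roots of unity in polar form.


The 11th roots of unity are cis(360k/11°) for k=0..10
Angle step = 360/11 = 32.7273°
Primitive root: cis(32.7273°)
Primitive root = 0.8413 + 0.5406i

11 roots at angles: 0°, 32.7273°, 65.4545°, 98.1818°, 130.9091°, 163.6364°, 196.3636°, 229.0909°, 261.8182°, 294.5455°, 327.2727°


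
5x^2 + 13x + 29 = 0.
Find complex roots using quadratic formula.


disc = 13^2 - 4*5*29 = 169 - 580 = -411
sqrt(|disc|) = sqrt(411) = 20.2731
Real part = -13/(2*5) = -1.3000
Imag part = 20.2731/(2*5) = 2.0273

-1.3000 ± 2.0273i


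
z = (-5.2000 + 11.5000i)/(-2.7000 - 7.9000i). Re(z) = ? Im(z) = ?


Multiply by conjugate: (-5.2000 + 11.5000i)(-2.7000 + 7.9000i) / ((-2.7)^2 + (-7.9)^2)
Numerator real = -5.2*(-2.7) + 11.5*(-7.9) = -76.81
Numerator imag = 11.5*(-2.7) - (-5.2)*(-7.9) = -72.13
Denominator = 69.7
Re(z) = -76.81/69.7 = -1.1020
Im(z) = -72.13/69.7 = -1.0349

Re(z) = -1.1020, Im(z) = -1.0349


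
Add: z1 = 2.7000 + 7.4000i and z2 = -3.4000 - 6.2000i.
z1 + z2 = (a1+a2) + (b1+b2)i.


Real: 2.7 - 3.4 = -0.7
Imag: 7.4 - 6.2 = 1.2

-0.7000 + 1.2000i


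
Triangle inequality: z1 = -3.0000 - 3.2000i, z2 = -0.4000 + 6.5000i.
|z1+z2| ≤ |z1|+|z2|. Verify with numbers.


|z1| = sqrt((-3)^2 + (-3.2)^2) = sqrt(19.24) = 4.3863
|z2| = sqrt((-0.4)^2 + 6.5^2) = sqrt(42.41) = 6.5123
z1+z2 = -3.4000 + 3.3000i
|z1+z2| = sqrt(22.45) = 4.7381
|z1|+|z2| = 4.3863 + 6.5123 = 10.8986

|z1+z2| = 4.7381 ≤ |z1|+|z2| = 10.8986 (verified)


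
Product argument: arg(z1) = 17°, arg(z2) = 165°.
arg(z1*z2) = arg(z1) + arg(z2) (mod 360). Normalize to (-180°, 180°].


arg(z1*z2) = 17° + 165° = 182°
Normalized to (-180°, 180°]: -178°

-178°


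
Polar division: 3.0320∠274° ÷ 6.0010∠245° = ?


r = 3.0320 / 6.0010 = 0.5052
theta = 274° - 245° = 29° = 29° (mod 360)

0.5052 cis(29°)


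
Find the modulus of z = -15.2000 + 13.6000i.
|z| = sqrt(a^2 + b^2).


|z| = sqrt((-15.2)^2 + 13.6^2) = sqrt(231.04 + 184.96) = sqrt(416) = 20.3961

|z| = 20.3961


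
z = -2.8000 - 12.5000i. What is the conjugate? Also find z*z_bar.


z_bar = -2.8000 + 12.5000i
z*z_bar = (-2.8)^2 + (-12.5)^2 = 7.84 + 156.25 = 164.09

z_bar = -2.8000 + 12.5000i, z*z_bar = 164.09


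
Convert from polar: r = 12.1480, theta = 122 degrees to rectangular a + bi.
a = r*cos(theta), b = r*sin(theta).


a = 12.1480*cos(122°) = 12.1480*(-0.52992) = -6.4375
b = 12.1480*sin(122°) = 12.1480*0.84805 = 10.3021

-6.4375 + 10.3021i


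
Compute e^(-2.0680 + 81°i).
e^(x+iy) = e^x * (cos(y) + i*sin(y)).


e^-2.0680 = 0.12644
cos(81°) = 0.1564
sin(81°) = 0.9877
Real = 0.12644*0.1564 = 0.0198
Imag = 0.12644*0.9877 = 0.1249

0.0198 + 0.1249i


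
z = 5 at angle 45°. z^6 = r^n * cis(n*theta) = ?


r^6 = 5^6 = 15625
n*theta = 6*45° = 270° = 270° (mod 360)
a = 15625*cos(270°) = 0
b = 15625*sin(270°) = -15625.0000

15625 cis(270°) = 0 - 15625.0000i


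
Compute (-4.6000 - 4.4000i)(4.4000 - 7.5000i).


Real = -4.6*4.4 - (-4.4)*(-7.5) = -20.24 - 33 = -53.24
Imag = -4.6*(-7.5) + 4.4*(-4.4) = 34.5 - (19.36) = 15.14

-53.2400 + 15.1400i


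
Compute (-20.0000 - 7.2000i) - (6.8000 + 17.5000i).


Real: -20 - 6.8 = -26.8
Imag: -7.2 - 17.5 = -24.7

-26.8000 - 24.7000i


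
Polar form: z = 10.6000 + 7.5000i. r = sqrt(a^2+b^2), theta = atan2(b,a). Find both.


r = sqrt(112.36+56.25) = sqrt(168.61) = 12.9850
theta = atan2(7.5, 10.6) = 35.2812 degrees

r = 12.9850, theta = 35.2812 degrees


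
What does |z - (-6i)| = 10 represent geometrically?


|z - z0| = r is a circle with center z0 and radius r.
Center = (0, -6), radius = 10

Circle with center (0, -6) and radius 10


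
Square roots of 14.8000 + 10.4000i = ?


|z| = sqrt(219.04+108.16) = 18.0887
sqrt((|z|+a)/2) = sqrt((18.0887+14.8)/2) = sqrt(16.4443) = 4.0552
sqrt((|z|-a)/2) = sqrt((18.0887-14.8)/2) = sqrt(1.6443) = 1.2823

±(4.0552 + 1.2823i) i.e. 4.0552 + 1.2823i and -4.0552 - 1.2823i


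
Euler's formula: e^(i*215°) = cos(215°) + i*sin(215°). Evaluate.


cos(215°) = -0.8192
sin(215°) = -0.5736

e^(i*215°) = -0.8192 - 0.5736i


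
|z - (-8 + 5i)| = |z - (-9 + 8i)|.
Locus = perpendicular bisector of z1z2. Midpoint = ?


Equal distances means the locus is the perpendicular bisector of z1 and z2.
Midpoint = ((-8+(-9))/2, (5+8)/2) = (-8.5000, 6.5000)

Perpendicular bisector through (-8.5000, 6.5000)


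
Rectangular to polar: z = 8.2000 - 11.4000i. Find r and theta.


r = sqrt(67.24+129.96) = sqrt(197.2) = 14.0428
theta = atan2(-11.4, 8.2) = -54.2726 degrees

r = 14.0428, theta = -54.2726 degrees


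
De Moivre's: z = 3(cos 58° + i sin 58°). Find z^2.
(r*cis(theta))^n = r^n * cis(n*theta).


r^2 = 3^2 = 9
n*theta = 2*58° = 116° = 116° (mod 360)
a = 9*cos(116°) = -3.9453
b = 9*sin(116°) = 8.0891

9 cis(116°) = -3.9453 + 8.0891i


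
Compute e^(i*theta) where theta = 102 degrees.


cos(102°) = -0.2079
sin(102°) = 0.9781

e^(i*102°) = -0.2079 + 0.9781i


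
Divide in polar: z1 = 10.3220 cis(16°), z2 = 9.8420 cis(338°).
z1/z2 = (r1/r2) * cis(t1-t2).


r = 10.3220 / 9.8420 = 1.0488
theta = 16° - 338° = -322° = 38° (mod 360)

1.0488 cis(38°)


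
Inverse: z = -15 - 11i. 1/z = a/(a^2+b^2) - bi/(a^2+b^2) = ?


|z|^2 = 225+121 = 346
1/z = (-15 + 11i)/346

1/z = -0.0434 + 0.0318i


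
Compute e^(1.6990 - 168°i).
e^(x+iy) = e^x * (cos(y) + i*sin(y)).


e^1.6990 = 5.4685
cos(-168°) = -0.97815
sin(-168°) = -0.20791
Real = 5.4685*(-0.97815) = -5.3490
Imag = 5.4685*(-0.20791) = -1.1370

-5.3490 - 1.1370i


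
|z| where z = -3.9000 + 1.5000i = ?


|z| = sqrt((-3.9)^2 + 1.5^2) = sqrt(15.21 + 2.25) = sqrt(17.46) = 4.1785

|z| = 4.1785


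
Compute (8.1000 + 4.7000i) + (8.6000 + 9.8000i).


Real: 8.1 + 8.6 = 16.7
Imag: 4.7 + 9.8 = 14.5

16.7000 + 14.5000i


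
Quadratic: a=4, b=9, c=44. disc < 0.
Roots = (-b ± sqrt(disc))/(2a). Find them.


disc = 9^2 - 4*4*44 = 81 - 704 = -623
sqrt(|disc|) = sqrt(623) = 24.9600
Real part = -9/(2*4) = -1.1250
Imag part = 24.9600/(2*4) = 3.1200

-1.1250 ± 3.1200i


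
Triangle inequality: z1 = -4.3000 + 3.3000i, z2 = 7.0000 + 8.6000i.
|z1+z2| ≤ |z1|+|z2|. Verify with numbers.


|z1| = sqrt((-4.3)^2 + 3.3^2) = sqrt(29.38) = 5.4203
|z2| = sqrt(7^2 + 8.6^2) = sqrt(122.96) = 11.0887
z1+z2 = 2.7000 + 11.9000i
|z1+z2| = sqrt(148.9) = 12.2025
|z1|+|z2| = 5.4203 + 11.0887 = 16.5090

|z1+z2| = 12.2025 ≤ |z1|+|z2| = 16.5090 (verified)


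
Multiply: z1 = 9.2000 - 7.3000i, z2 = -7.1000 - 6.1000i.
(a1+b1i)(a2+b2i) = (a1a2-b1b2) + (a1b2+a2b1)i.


Real = 9.2*(-7.1) - (-7.3)*(-6.1) = -65.32 - 44.53 = -109.85
Imag = 9.2*(-6.1) - (7.1)*(-7.3) = -56.12 + 51.83 = -4.29

-109.8500 - 4.2900i


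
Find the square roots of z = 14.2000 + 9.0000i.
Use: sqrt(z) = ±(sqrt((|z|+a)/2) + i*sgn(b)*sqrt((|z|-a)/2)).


|z| = sqrt(201.64+81) = 16.8119
sqrt((|z|+a)/2) = sqrt((16.8119+14.2)/2) = sqrt(15.5060) = 3.9378
sqrt((|z|-a)/2) = sqrt((16.8119-14.2)/2) = sqrt(1.3060) = 1.1428

±(3.9378 + 1.1428i) i.e. 3.9378 + 1.1428i and -3.9378 - 1.1428i


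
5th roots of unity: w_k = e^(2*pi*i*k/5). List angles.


The 5th roots of unity are cis(360k/5°) for k=0..4
Angle step = 360/5 = 72°
Primitive root: cis(72°)
Primitive root = 0.3090 + 0.9511i

5 roots at angles: 0°, 72°, 144°, 216°, 288°


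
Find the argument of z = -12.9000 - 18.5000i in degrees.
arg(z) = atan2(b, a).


Re = -12.9, Im = -18.5
arg = atan2(-18.5, -12.9) = -124.8880 degrees

arg(z) = -124.8880 degrees


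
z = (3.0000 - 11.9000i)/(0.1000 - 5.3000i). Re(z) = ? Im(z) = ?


Multiply by conjugate: (3.0000 - 11.9000i)(0.1000 + 5.3000i) / (0.1^2 + (-5.3)^2)
Numerator real = 3*0.1 - (11.9)*(-5.3) = 63.37
Numerator imag = -11.9*0.1 - 3*(-5.3) = 14.71
Denominator = 28.1
Re(z) = 63.37/28.1 = 2.2552
Im(z) = 14.71/28.1 = 0.5235

Re(z) = 2.2552, Im(z) = 0.5235


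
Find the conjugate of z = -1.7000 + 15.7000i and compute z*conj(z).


z_bar = -1.7000 - 15.7000i
z*z_bar = (-1.7)^2 + 15.7^2 = 2.89 + 246.49 = 249.38

z_bar = -1.7000 - 15.7000i, z*z_bar = 249.38


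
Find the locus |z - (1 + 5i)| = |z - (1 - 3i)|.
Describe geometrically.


Equal distances means the locus is the perpendicular bisector of z1 and z2.
Midpoint = ((1+1)/2, (5+(-3))/2) = (1.0000, 1.0000)

Perpendicular bisector through (1.0000, 1.0000)


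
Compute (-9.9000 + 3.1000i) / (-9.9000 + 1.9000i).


Conjugate of z2 = -9.9000 - 1.9000i
Numerator: (-9.9000 + 3.1000i)(-9.9000 - 1.9000i) = 103.9000 - 11.8800i
Denominator: (-9.9)^2 + 1.9^2 = 101.62
Result = (103.9000 - 11.8800i)/101.62

1.0224 - 0.1169i


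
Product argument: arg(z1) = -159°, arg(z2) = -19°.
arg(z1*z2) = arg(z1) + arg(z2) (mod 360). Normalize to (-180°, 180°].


arg(z1*z2) = -159° - 19° = -178°
Normalized to (-180°, 180°]: -178°

-178°


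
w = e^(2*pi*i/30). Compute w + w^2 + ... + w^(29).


With w = e^(2*pi*i/30), all 30 of the 30th roots of unity w^0 = 1, w, ..., w^(29) sum to 0: 1 + w + ... + w^(29) = (1 - w^30)/(1 - w) = 0 since w^30 = 1, w ≠ 1.
Removing the root 1: w + w^2 + ... + w^(29) = 0 - 1 = -1

Sum = -1


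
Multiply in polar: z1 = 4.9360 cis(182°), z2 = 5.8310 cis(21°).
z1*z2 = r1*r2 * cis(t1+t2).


r = 4.9360 * 5.8310 = 28.7818
theta = 182° + 21° = 203° = 203° (mod 360)

28.7818 cis(203°)


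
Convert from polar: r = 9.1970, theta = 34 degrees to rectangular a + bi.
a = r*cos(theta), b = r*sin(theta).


a = 9.1970*cos(34°) = 9.1970*0.82904 = 7.6247
b = 9.1970*sin(34°) = 9.1970*0.55919 = 5.1429

7.6247 + 5.1429i


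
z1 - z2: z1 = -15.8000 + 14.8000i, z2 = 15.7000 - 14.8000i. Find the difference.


Real: -15.8 - 15.7 = -31.5
Imag: 14.8 + 14.8 = 29.6

-31.5000 + 29.6000i


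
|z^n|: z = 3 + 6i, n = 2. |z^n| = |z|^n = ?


|z| = sqrt(9+36) = sqrt(45) = 6.7082
|z^2| = |z|^2 = (sqrt(45))^2 = 45

|z^2| = 45


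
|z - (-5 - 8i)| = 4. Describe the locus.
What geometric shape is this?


|z - z0| = r is a circle with center z0 and radius r.
Center = (-5, -8), radius = 4

Circle with center (-5, -8) and radius 4


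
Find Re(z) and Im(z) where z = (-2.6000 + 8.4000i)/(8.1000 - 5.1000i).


Multiply by conjugate: (-2.6000 + 8.4000i)(8.1000 + 5.1000i) / (8.1^2 + (-5.1)^2)
Numerator real = -2.6*8.1 + 8.4*(-5.1) = -63.9
Numerator imag = 8.4*8.1 - (-2.6)*(-5.1) = 54.78
Denominator = 91.62
Re(z) = -63.9/91.62 = -0.6974
Im(z) = 54.78/91.62 = 0.5979

Re(z) = -0.6974, Im(z) = 0.5979


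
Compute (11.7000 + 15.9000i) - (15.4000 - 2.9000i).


Real: 11.7 - 15.4 = -3.7
Imag: 15.9 + 2.9 = 18.8

-3.7000 + 18.8000i


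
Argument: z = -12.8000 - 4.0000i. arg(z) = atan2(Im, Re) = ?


Re = -12.8, Im = -4
arg = atan2(-4, -12.8) = -162.6460 degrees

arg(z) = -162.6460 degrees


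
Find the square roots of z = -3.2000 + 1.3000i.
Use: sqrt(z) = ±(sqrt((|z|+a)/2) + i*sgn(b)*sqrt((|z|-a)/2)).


|z| = sqrt(10.24+1.69) = 3.4540
sqrt((|z|+a)/2) = sqrt((3.4540+(-3.2))/2) = sqrt(0.1270) = 0.3564
sqrt((|z|-a)/2) = sqrt((3.4540-(-3.2))/2) = sqrt(3.3270) = 1.8240

±(0.3564 + 1.8240i) i.e. 0.3564 + 1.8240i and -0.3564 - 1.8240i


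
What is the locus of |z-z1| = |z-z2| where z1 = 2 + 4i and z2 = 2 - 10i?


Equal distances means the locus is the perpendicular bisector of z1 and z2.
Midpoint = ((2+2)/2, (4+(-10))/2) = (2.0000, -3.0000)

Perpendicular bisector through (2.0000, -3.0000)


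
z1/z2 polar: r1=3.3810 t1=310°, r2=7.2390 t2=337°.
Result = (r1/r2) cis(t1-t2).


r = 3.3810 / 7.2390 = 0.4671
theta = 310° - 337° = -27° = 333° (mod 360)

0.4671 cis(333°)


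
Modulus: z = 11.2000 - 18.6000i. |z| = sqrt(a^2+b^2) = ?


|z| = sqrt(11.2^2 + (-18.6)^2) = sqrt(125.44 + 345.96) = sqrt(471.4) = 21.7117

|z| = 21.7117


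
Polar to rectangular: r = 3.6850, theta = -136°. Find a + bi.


a = 3.6850*cos(-136°) = 3.6850*(-0.71934) = -2.6508
b = 3.6850*sin(-136°) = 3.6850*(-0.69466) = -2.5598

-2.6508 - 2.5598i


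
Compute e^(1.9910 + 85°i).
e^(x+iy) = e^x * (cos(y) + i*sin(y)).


e^1.9910 = 7.3229
cos(85°) = 0.087156
sin(85°) = 0.99619
Real = 7.3229*0.087156 = 0.6382
Imag = 7.3229*0.99619 = 7.2950

0.6382 + 7.2950i


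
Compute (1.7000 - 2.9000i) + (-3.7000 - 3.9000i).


Real: 1.7 - 3.7 = -2
Imag: -2.9 - 3.9 = -6.8

-2.0000 - 6.8000i


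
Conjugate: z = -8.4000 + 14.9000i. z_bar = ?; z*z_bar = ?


z_bar = -8.4000 - 14.9000i
z*z_bar = (-8.4)^2 + 14.9^2 = 70.56 + 222.01 = 292.57

z_bar = -8.4000 - 14.9000i, z*z_bar = 292.57


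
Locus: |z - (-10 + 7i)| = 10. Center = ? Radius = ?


|z - z0| = r is a circle with center z0 and radius r.
Center = (-10, 7), radius = 10

Circle with center (-10, 7) and radius 10


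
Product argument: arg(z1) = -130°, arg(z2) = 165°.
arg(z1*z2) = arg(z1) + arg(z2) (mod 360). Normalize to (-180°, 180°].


arg(z1*z2) = -130° + 165° = 35°
Normalized to (-180°, 180°]: 35°

35°


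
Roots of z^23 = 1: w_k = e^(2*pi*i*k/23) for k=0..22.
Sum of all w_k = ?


The sum of all 23th roots of unity is 0.
Geometric series: (1 - w^23)/(1 - w) = (1-1)/(1-w) = 0 since w^23 = 1, w ≠ 1.
Alternatively: coefficient of z^22 in z^23 - 1 is 0.

0


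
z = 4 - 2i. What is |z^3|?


|z| = sqrt(16+4) = sqrt(20) = 4.4721
|z^3| = |z|^3 = (sqrt(20))^3 = 20*sqrt(20)

|z^3| = 20*sqrt(20) ≈ 89.4427


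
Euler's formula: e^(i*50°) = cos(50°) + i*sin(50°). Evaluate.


cos(50°) = 0.6428
sin(50°) = 0.7660

e^(i*50°) = 0.6428 + 0.7660i


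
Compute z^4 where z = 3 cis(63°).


r^4 = 3^4 = 81
n*theta = 4*63° = 252° = 252° (mod 360)
a = 81*cos(252°) = -25.0304
b = 81*sin(252°) = -77.0356

81 cis(252°) = -25.0304 - 77.0356i


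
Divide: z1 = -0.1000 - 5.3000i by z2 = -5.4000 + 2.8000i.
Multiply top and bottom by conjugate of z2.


Conjugate of z2 = -5.4000 - 2.8000i
Numerator: (-0.1000 - 5.3000i)(-5.4000 - 2.8000i) = -14.3000 + 28.9000i
Denominator: (-5.4)^2 + 2.8^2 = 37
Result = (-14.3000 + 28.9000i)/37

-0.3865 + 0.7811i


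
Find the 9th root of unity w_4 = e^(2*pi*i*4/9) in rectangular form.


Angle = 360*4/9 = 160°
a = cos(160°) = -0.9397
b = sin(160°) = 0.3420

-0.9397 + 0.3420i


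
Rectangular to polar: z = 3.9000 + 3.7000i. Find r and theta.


r = sqrt(15.21+13.69) = sqrt(28.9) = 5.3759
theta = atan2(3.7, 3.9) = 43.4926 degrees

r = 5.3759, theta = 43.4926 degrees


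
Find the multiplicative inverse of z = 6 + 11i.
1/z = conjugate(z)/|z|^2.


|z|^2 = 36+121 = 157
1/z = (6 - 11i)/157

1/z = 0.0382 - 0.0701i


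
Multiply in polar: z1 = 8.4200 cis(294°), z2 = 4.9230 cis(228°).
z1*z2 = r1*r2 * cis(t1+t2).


r = 8.4200 * 4.9230 = 41.4517
theta = 294° + 228° = 522° = 162° (mod 360)

41.4517 cis(162°)


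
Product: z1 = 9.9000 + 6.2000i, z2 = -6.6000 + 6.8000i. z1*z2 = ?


Real = 9.9*(-6.6) - 6.2*6.8 = -65.34 - 42.16 = -107.5
Imag = 9.9*6.8 - (6.6)*6.2 = 67.32 - (40.92) = 26.4

-107.5000 + 26.4000i


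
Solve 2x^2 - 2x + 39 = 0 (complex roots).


disc = (-2)^2 - 4*2*39 = 4 - 312 = -308
sqrt(|disc|) = sqrt(308) = 17.5499
Real part = 2/(2*2) = 0.5000
Imag part = 17.5499/(2*2) = 4.3875

0.5000 ± 4.3875i


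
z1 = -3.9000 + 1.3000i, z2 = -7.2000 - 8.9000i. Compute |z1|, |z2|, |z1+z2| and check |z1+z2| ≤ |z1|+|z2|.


|z1| = sqrt((-3.9)^2 + 1.3^2) = sqrt(16.9) = 4.1110
|z2| = sqrt((-7.2)^2 + (-8.9)^2) = sqrt(131.05) = 11.4477
z1+z2 = -11.1000 - 7.6000i
|z1+z2| = sqrt(180.97) = 13.4525
|z1|+|z2| = 4.1110 + 11.4477 = 15.5587

|z1+z2| = 13.4525 ≤ |z1|+|z2| = 15.5587 (verified)


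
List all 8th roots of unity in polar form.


The 8th roots of unity are cis(360k/8°) for k=0..7
Angle step = 360/8 = 45°
Primitive root: cis(45°)
Primitive root = 0.7071 + 0.7071i

8 roots at angles: 0°, 45°, 90°, 135°, 180°, 225°, 270°, 315°


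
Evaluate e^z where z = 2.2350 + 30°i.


e^2.2350 = 9.34648
cos(30°) = 0.86603
sin(30°) = 0.5
Real = 9.34648*0.86603 = 8.0943
Imag = 9.34648*0.5 = 4.6732

8.0943 + 4.6732i


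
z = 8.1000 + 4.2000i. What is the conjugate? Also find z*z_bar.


z_bar = 8.1000 - 4.2000i
z*z_bar = 8.1^2 + 4.2^2 = 65.61 + 17.64 = 83.25

z_bar = 8.1000 - 4.2000i, z*z_bar = 83.25


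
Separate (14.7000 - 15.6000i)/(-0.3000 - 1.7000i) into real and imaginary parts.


Multiply by conjugate: (14.7000 - 15.6000i)(-0.3000 + 1.7000i) / ((-0.3)^2 + (-1.7)^2)
Numerator real = 14.7*(-0.3) - (15.6)*(-1.7) = 22.11
Numerator imag = -15.6*(-0.3) - 14.7*(-1.7) = 29.67
Denominator = 2.98
Re(z) = 22.11/2.98 = 7.4195
Im(z) = 29.67/2.98 = 9.9564

Re(z) = 7.4195, Im(z) = 9.9564


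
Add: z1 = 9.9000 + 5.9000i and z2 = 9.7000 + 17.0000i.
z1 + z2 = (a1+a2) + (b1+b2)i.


Real: 9.9 + 9.7 = 19.6
Imag: 5.9 + 17 = 22.9

19.6000 + 22.9000i


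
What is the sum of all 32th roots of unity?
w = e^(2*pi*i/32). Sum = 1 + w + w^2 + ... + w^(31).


The sum of all 32th roots of unity is 0.
Geometric series: (1 - w^32)/(1 - w) = (1-1)/(1-w) = 0 since w^32 = 1, w ≠ 1.
Alternatively: coefficient of z^31 in z^32 - 1 is 0.

0


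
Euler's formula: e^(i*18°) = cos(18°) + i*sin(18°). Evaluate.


cos(18°) = 0.9511
sin(18°) = 0.3090

e^(i*18°) = 0.9511 + 0.3090i


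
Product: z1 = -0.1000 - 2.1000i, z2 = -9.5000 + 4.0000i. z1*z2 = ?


Real = -0.1*(-9.5) - (-2.1)*4 = 0.95 - (-8.4) = 9.35
Imag = -0.1*4 - (9.5)*(-2.1) = -0.4 + 19.95 = 19.55

9.3500 + 19.5500i


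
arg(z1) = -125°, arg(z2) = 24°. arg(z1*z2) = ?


arg(z1*z2) = -125° + 24° = -101°
Normalized to (-180°, 180°]: -101°

-101°


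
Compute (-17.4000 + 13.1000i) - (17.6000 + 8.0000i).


Real: -17.4 - 17.6 = -35
Imag: 13.1 - 8 = 5.1

-35.0000 + 5.1000i


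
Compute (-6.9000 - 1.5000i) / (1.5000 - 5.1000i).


Conjugate of z2 = 1.5000 + 5.1000i
Numerator: (-6.9000 - 1.5000i)(1.5000 + 5.1000i) = -2.7000 - 37.4400i
Denominator: 1.5^2 + (-5.1)^2 = 28.26
Result = (-2.7000 - 37.4400i)/28.26

-0.0955 - 1.3248i


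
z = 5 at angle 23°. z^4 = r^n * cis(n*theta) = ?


r^4 = 5^4 = 625
n*theta = 4*23° = 92° = 92° (mod 360)
a = 625*cos(92°) = -21.8122
b = 625*sin(92°) = 624.6193

625 cis(92°) = -21.8122 + 624.6193i


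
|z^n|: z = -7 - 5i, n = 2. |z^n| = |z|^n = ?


|z| = sqrt(49+25) = sqrt(74) = 8.6023
|z^2| = |z|^2 = (sqrt(74))^2 = 74

|z^2| = 74


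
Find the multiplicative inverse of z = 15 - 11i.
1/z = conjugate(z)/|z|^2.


|z|^2 = 225+121 = 346
1/z = (15 + 11i)/346

1/z = 0.0434 + 0.0318i


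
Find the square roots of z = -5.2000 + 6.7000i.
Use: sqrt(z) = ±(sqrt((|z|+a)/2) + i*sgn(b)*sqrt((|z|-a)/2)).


|z| = sqrt(27.04+44.89) = 8.4812
sqrt((|z|+a)/2) = sqrt((8.4812+(-5.2))/2) = sqrt(1.6406) = 1.2809
sqrt((|z|-a)/2) = sqrt((8.4812-(-5.2))/2) = sqrt(6.8406) = 2.6154

±(1.2809 + 2.6154i) i.e. 1.2809 + 2.6154i and -1.2809 - 2.6154i


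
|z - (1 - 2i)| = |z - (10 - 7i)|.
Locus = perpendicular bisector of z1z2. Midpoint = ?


Equal distances means the locus is the perpendicular bisector of z1 and z2.
Midpoint = ((1+10)/2, (-2+(-7))/2) = (5.5000, -4.5000)

Perpendicular bisector through (5.5000, -4.5000)


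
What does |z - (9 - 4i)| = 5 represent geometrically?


|z - z0| = r is a circle with center z0 and radius r.
Center = (9, -4), radius = 5

Circle with center (9, -4) and radius 5


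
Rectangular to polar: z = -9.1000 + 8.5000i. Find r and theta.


r = sqrt(82.81+72.25) = sqrt(155.06) = 12.4523
theta = atan2(8.5, -9.1) = 136.9525 degrees

r = 12.4523, theta = 136.9525 degrees


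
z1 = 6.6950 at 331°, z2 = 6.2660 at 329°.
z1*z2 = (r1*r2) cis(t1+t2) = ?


r = 6.6950 * 6.2660 = 41.9509
theta = 331° + 329° = 660° = 300° (mod 360)

41.9509 cis(300°)


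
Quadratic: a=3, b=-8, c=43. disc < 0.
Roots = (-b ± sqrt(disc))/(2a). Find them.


disc = (-8)^2 - 4*3*43 = 64 - 516 = -452
sqrt(|disc|) = sqrt(452) = 21.2603
Real part = 8/(2*3) = 1.3333
Imag part = 21.2603/(2*3) = 3.5434

1.3333 ± 3.5434i


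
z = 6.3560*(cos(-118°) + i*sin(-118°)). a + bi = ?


a = 6.3560*cos(-118°) = 6.3560*(-0.46947) = -2.9840
b = 6.3560*sin(-118°) = 6.3560*(-0.88295) = -5.6120

-2.9840 - 5.6120i


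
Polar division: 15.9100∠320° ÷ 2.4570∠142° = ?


r = 15.9100 / 2.4570 = 6.4754
theta = 320° - 142° = 178° = 178° (mod 360)

6.4754 cis(178°)


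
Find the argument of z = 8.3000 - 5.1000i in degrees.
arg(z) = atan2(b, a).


Re = 8.3, Im = -5.1
arg = atan2(-5.1, 8.3) = -31.5690 degrees

arg(z) = -31.5690 degrees


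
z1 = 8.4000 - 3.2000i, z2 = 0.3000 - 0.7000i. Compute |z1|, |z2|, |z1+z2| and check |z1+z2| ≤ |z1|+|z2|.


|z1| = sqrt(8.4^2 + (-3.2)^2) = sqrt(80.8) = 8.9889
|z2| = sqrt(0.3^2 + (-0.7)^2) = sqrt(0.58) = 0.7616
z1+z2 = 8.7000 - 3.9000i
|z1+z2| = sqrt(90.9) = 9.5341
|z1|+|z2| = 8.9889 + 0.7616 = 9.7505

|z1+z2| = 9.5341 ≤ |z1|+|z2| = 9.7505 (verified)


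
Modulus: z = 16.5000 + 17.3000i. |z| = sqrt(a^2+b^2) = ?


|z| = sqrt(16.5^2 + 17.3^2) = sqrt(272.25 + 299.29) = sqrt(571.54) = 23.9069

|z| = 23.9069


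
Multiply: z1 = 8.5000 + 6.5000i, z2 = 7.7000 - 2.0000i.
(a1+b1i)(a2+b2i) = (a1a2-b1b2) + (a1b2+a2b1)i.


Real = 8.5*7.7 - 6.5*(-2) = 65.45 - (-13) = 78.45
Imag = 8.5*(-2) + 7.7*6.5 = -17 + 50.05 = 33.05

78.4500 + 33.0500i


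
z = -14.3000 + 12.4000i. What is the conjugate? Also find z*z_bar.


z_bar = -14.3000 - 12.4000i
z*z_bar = (-14.3)^2 + 12.4^2 = 204.49 + 153.76 = 358.25

z_bar = -14.3000 - 12.4000i, z*z_bar = 358.25


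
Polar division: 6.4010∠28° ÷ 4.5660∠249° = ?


r = 6.4010 / 4.5660 = 1.4019
theta = 28° - 249° = -221° = 139° (mod 360)

1.4019 cis(139°)


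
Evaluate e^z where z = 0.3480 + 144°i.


e^0.3480 = 1.41623
cos(144°) = -0.80902
sin(144°) = 0.58779
Real = 1.41623*(-0.80902) = -1.1458
Imag = 1.41623*0.58779 = 0.8324

-1.1458 + 0.8324i


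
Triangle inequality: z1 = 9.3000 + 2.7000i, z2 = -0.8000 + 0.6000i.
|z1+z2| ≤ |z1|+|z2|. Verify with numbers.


|z1| = sqrt(9.3^2 + 2.7^2) = sqrt(93.78) = 9.6840
|z2| = sqrt((-0.8)^2 + 0.6^2) = sqrt(1) = 1.0000
z1+z2 = 8.5000 + 3.3000i
|z1+z2| = sqrt(83.14) = 9.1181
|z1|+|z2| = 9.6840 + 1.0000 = 10.6840

|z1+z2| = 9.1181 ≤ |z1|+|z2| = 10.6840 (verified)


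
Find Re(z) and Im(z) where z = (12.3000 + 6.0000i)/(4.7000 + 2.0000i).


Multiply by conjugate: (12.3000 + 6.0000i)(4.7000 - 2.0000i) / (4.7^2 + 2^2)
Numerator real = 12.3*4.7 + 6*2 = 69.81
Numerator imag = 6*4.7 - 12.3*2 = 3.6
Denominator = 26.09
Re(z) = 69.81/26.09 = 2.6757
Im(z) = 3.6/26.09 = 0.1380

Re(z) = 2.6757, Im(z) = 0.1380


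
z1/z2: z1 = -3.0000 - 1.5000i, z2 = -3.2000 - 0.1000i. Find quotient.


Conjugate of z2 = -3.2000 + 0.1000i
Numerator: (-3.0000 - 1.5000i)(-3.2000 + 0.1000i) = 9.7500 + 4.5000i
Denominator: (-3.2)^2 + (-0.1)^2 = 10.25
Result = (9.7500 + 4.5000i)/10.25

0.9512 + 0.4390i


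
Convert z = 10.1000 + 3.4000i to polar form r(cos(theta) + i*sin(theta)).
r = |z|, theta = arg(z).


r = sqrt(102.01+11.56) = sqrt(113.57) = 10.6569
theta = atan2(3.4, 10.1) = 18.6050 degrees

r = 10.6569, theta = 18.6050 degrees


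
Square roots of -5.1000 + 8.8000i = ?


|z| = sqrt(26.01+77.44) = 10.1710
sqrt((|z|+a)/2) = sqrt((10.1710+(-5.1))/2) = sqrt(2.5355) = 1.5923
sqrt((|z|-a)/2) = sqrt((10.1710-(-5.1))/2) = sqrt(7.6355) = 2.7632

±(1.5923 + 2.7632i) i.e. 1.5923 + 2.7632i and -1.5923 - 2.7632i


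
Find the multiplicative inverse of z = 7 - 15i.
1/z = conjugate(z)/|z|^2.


|z|^2 = 49+225 = 274
1/z = (7 + 15i)/274

1/z = 0.0255 + 0.0547i


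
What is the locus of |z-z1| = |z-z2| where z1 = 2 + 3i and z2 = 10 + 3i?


Equal distances means the locus is the perpendicular bisector of z1 and z2.
Midpoint = ((2+10)/2, (3+3)/2) = (6.0000, 3.0000)

Perpendicular bisector through (6.0000, 3.0000)


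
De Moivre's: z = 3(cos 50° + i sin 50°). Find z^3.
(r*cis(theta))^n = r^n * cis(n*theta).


r^3 = 3^3 = 27
n*theta = 3*50° = 150° = 150° (mod 360)
a = 27*cos(150°) = -23.3827
b = 27*sin(150°) = 13.5000

27 cis(150°) = -23.3827 + 13.5000i


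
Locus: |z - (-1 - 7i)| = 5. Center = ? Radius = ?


|z - z0| = r is a circle with center z0 and radius r.
Center = (-1, -7), radius = 5

Circle with center (-1, -7) and radius 5


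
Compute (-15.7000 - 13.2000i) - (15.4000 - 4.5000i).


Real: -15.7 - 15.4 = -31.1
Imag: -13.2 + 4.5 = -8.7

-31.1000 - 8.7000i


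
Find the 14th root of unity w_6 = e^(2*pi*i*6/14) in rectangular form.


Angle = 360*6/14 = 154.2857°
a = cos(154.2857°) = -0.9010
b = sin(154.2857°) = 0.4339

-0.9010 + 0.4339i


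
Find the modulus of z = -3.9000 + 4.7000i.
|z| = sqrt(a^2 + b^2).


|z| = sqrt((-3.9)^2 + 4.7^2) = sqrt(15.21 + 22.09) = sqrt(37.3) = 6.1074

|z| = 6.1074


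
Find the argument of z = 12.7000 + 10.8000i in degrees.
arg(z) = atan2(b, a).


Re = 12.7, Im = 10.8
arg = atan2(10.8, 12.7) = 40.3776 degrees

arg(z) = 40.3776 degrees


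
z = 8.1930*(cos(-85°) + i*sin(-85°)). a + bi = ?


a = 8.1930*cos(-85°) = 8.1930*0.08716 = 0.7141
b = 8.1930*sin(-85°) = 8.1930*(-0.99619) = -8.1618

0.7141 - 8.1618i


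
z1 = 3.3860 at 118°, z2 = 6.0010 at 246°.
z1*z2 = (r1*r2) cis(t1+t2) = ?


r = 3.3860 * 6.0010 = 20.3194
theta = 118° + 246° = 364° = 4° (mod 360)

20.3194 cis(4°)


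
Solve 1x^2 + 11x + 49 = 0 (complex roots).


disc = 11^2 - 4*1*49 = 121 - 196 = -75
sqrt(|disc|) = sqrt(75) = 8.6603
Real part = -11/(2*1) = -5.5000
Imag part = 8.6603/(2*1) = 4.3301

-5.5000 ± 4.3301i


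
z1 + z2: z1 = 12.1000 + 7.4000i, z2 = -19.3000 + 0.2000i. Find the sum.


Real: 12.1 - 19.3 = -7.2
Imag: 7.4 + 0.2 = 7.6

-7.2000 + 7.6000i


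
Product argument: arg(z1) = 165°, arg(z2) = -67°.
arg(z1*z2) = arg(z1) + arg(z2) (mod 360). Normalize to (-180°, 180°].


arg(z1*z2) = 165° - 67° = 98°
Normalized to (-180°, 180°]: 98°

98°


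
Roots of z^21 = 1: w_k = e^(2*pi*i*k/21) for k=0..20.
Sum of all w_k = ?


The sum of all 21th roots of unity is 0.
Geometric series: (1 - w^21)/(1 - w) = (1-1)/(1-w) = 0 since w^21 = 1, w ≠ 1.
Alternatively: coefficient of z^20 in z^21 - 1 is 0.

0


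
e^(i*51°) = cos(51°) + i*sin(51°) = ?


cos(51°) = 0.6293
sin(51°) = 0.7771

e^(i*51°) = 0.6293 + 0.7771i


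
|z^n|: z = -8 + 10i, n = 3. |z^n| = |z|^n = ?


|z| = sqrt(64+100) = sqrt(164) = 12.8062
|z^3| = |z|^3 = (sqrt(164))^3 = 164*sqrt(164)

|z^3| = 164*sqrt(164) ≈ 2100.2247


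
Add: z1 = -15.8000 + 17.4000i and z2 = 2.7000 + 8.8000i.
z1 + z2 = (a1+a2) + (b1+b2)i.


Real: -15.8 + 2.7 = -13.1
Imag: 17.4 + 8.8 = 26.2

-13.1000 + 26.2000i


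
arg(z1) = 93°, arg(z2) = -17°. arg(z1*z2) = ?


arg(z1*z2) = 93° - 17° = 76°
Normalized to (-180°, 180°]: 76°

76°


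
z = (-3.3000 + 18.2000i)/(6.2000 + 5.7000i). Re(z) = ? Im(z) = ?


Multiply by conjugate: (-3.3000 + 18.2000i)(6.2000 - 5.7000i) / (6.2^2 + 5.7^2)
Numerator real = -3.3*6.2 + 18.2*5.7 = 83.28
Numerator imag = 18.2*6.2 - (-3.3)*5.7 = 131.65
Denominator = 70.93
Re(z) = 83.28/70.93 = 1.1741
Im(z) = 131.65/70.93 = 1.8561

Re(z) = 1.1741, Im(z) = 1.8561


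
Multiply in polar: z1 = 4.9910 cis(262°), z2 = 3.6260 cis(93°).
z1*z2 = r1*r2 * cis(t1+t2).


r = 4.9910 * 3.6260 = 18.0974
theta = 262° + 93° = 355° = 355° (mod 360)

18.0974 cis(355°)


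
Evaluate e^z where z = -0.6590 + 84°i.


e^-0.6590 = 0.51737
cos(84°) = 0.1045
sin(84°) = 0.9945
Real = 0.51737*0.1045 = 0.0541
Imag = 0.51737*0.9945 = 0.5145

0.0541 + 0.5145i


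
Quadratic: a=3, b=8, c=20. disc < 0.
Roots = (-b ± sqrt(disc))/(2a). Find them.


disc = 8^2 - 4*3*20 = 64 - 240 = -176
sqrt(|disc|) = sqrt(176) = 13.2665
Real part = -8/(2*3) = -1.3333
Imag part = 13.2665/(2*3) = 2.2111

-1.3333 ± 2.2111i


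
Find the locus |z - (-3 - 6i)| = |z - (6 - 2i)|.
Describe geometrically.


Equal distances means the locus is the perpendicular bisector of z1 and z2.
Midpoint = ((-3+6)/2, (-6+(-2))/2) = (1.5000, -4.0000)

Perpendicular bisector through (1.5000, -4.0000)


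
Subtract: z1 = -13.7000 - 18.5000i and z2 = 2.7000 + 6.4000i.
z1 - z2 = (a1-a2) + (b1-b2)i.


Real: -13.7 - 2.7 = -16.4
Imag: -18.5 - 6.4 = -24.9

-16.4000 - 24.9000i


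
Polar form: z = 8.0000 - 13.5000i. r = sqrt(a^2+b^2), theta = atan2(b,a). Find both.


r = sqrt(64+182.25) = sqrt(246.25) = 15.6924
theta = atan2(-13.5, 8) = -59.3493 degrees

r = 15.6924, theta = -59.3493 degrees


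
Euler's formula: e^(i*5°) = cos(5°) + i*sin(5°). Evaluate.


cos(5°) = 0.9962
sin(5°) = 0.0872

e^(i*5°) = 0.9962 + 0.0872i


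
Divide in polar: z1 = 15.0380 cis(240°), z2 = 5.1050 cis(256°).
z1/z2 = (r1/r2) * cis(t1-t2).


r = 15.0380 / 5.1050 = 2.9457
theta = 240° - 256° = -16° = 344° (mod 360)

2.9457 cis(344°)


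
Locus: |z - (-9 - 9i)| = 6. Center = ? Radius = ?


|z - z0| = r is a circle with center z0 and radius r.
Center = (-9, -9), radius = 6

Circle with center (-9, -9) and radius 6


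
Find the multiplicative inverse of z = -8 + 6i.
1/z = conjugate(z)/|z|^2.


|z|^2 = 64+36 = 100
1/z = (-8 - 6i)/100

1/z = -0.0800 - 0.0600i


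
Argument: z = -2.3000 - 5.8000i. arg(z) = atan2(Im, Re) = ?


Re = -2.3, Im = -5.8
arg = atan2(-5.8, -2.3) = -111.6309 degrees

arg(z) = -111.6309 degrees


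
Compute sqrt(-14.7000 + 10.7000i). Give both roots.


|z| = sqrt(216.09+114.49) = 18.1819
sqrt((|z|+a)/2) = sqrt((18.1819+(-14.7))/2) = sqrt(1.7409) = 1.3194
sqrt((|z|-a)/2) = sqrt((18.1819-(-14.7))/2) = sqrt(16.4409) = 4.0547

±(1.3194 + 4.0547i) i.e. 1.3194 + 4.0547i and -1.3194 - 4.0547i


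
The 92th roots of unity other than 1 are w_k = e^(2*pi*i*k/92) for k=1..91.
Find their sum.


With w = e^(2*pi*i/92), all 92 of the 92th roots of unity w^0 = 1, w, ..., w^(91) sum to 0: 1 + w + ... + w^(91) = (1 - w^92)/(1 - w) = 0 since w^92 = 1, w ≠ 1.
Removing the root 1: w + w^2 + ... + w^(91) = 0 - 1 = -1

Sum = -1


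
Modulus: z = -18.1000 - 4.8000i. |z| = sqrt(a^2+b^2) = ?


|z| = sqrt((-18.1)^2 + (-4.8)^2) = sqrt(327.61 + 23.04) = sqrt(350.65) = 18.7257

|z| = 18.7257


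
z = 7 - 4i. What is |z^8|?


|z| = sqrt(49+16) = sqrt(65) = 8.0623
|z^8| = |z|^8 = (sqrt(65))^8 = 65^4 = 17850625

|z^8| = 17850625


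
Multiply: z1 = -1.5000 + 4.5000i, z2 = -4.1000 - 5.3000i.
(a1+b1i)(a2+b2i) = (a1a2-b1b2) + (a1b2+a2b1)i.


Real = -1.5*(-4.1) - 4.5*(-5.3) = 6.15 - (-23.85) = 30
Imag = -1.5*(-5.3) - (4.1)*4.5 = 7.95 - (18.45) = -10.5

30.0000 - 10.5000i


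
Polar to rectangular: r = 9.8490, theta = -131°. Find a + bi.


a = 9.8490*cos(-131°) = 9.8490*(-0.65606) = -6.4615
b = 9.8490*sin(-131°) = 9.8490*(-0.75471) = -7.4331

-6.4615 - 7.4331i


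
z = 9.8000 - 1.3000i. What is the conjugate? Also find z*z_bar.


z_bar = 9.8000 + 1.3000i
z*z_bar = 9.8^2 + (-1.3)^2 = 96.04 + 1.69 = 97.73

z_bar = 9.8000 + 1.3000i, z*z_bar = 97.73


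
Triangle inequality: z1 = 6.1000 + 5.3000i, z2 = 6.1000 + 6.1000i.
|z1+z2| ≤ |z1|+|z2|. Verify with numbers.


|z1| = sqrt(6.1^2 + 5.3^2) = sqrt(65.3) = 8.0808
|z2| = sqrt(6.1^2 + 6.1^2) = sqrt(74.42) = 8.6267
z1+z2 = 12.2000 + 11.4000i
|z1+z2| = sqrt(278.8) = 16.6973
|z1|+|z2| = 8.0808 + 8.6267 = 16.7075

|z1+z2| = 16.6973 ≤ |z1|+|z2| = 16.7075 (verified)


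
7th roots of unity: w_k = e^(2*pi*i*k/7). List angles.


The 7th roots of unity are cis(360k/7°) for k=0..6
Angle step = 360/7 = 51.4286°
Primitive root: cis(51.4286°)
Primitive root = 0.6235 + 0.7818i

7 roots at angles: 0°, 51.4286°, 102.8571°, 154.2857°, 205.7143°, 257.1429°, 308.5714°


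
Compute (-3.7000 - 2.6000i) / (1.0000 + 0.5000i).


Conjugate of z2 = 1.0000 - 0.5000i
Numerator: (-3.7000 - 2.6000i)(1.0000 - 0.5000i) = -5.0000 - 0.7500i
Denominator: 1^2 + 0.5^2 = 1.25
Result = (-5.0000 - 0.7500i)/1.25

-4.0000 - 0.6000i


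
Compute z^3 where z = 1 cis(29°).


r^3 = 1^3 = 1
n*theta = 3*29° = 87° = 87° (mod 360)
a = 1*cos(87°) = 0.0523
b = 1*sin(87°) = 0.9986

1 cis(87°) = 0.0523 + 0.9986i


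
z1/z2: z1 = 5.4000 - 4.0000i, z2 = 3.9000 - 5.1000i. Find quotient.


Conjugate of z2 = 3.9000 + 5.1000i
Numerator: (5.4000 - 4.0000i)(3.9000 + 5.1000i) = 41.4600 + 11.9400i
Denominator: 3.9^2 + (-5.1)^2 = 41.22
Result = (41.4600 + 11.9400i)/41.22

1.0058 + 0.2897i


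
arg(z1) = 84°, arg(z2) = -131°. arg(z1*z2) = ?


arg(z1*z2) = 84° - 131° = -47°
Normalized to (-180°, 180°]: -47°

-47°


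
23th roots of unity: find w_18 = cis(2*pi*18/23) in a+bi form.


Angle = 360*18/23 = 281.7391°
a = cos(281.7391°) = 0.2035
b = sin(281.7391°) = -0.9791

0.2035 - 0.9791i


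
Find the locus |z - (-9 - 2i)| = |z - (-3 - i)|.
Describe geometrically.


Equal distances means the locus is the perpendicular bisector of z1 and z2.
Midpoint = ((-9+(-3))/2, (-2+(-1))/2) = (-6.0000, -1.5000)

Perpendicular bisector through (-6.0000, -1.5000)


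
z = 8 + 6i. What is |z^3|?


|z| = sqrt(64+36) = sqrt(100) = 10
|z^3| = |z|^3 = 10^3 = 1000

|z^3| = 1000


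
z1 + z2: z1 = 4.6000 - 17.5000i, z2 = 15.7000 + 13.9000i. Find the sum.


Real: 4.6 + 15.7 = 20.3
Imag: -17.5 + 13.9 = -3.6

20.3000 - 3.6000i


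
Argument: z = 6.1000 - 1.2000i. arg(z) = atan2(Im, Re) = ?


Re = 6.1, Im = -1.2
arg = atan2(-1.2, 6.1) = -11.1292 degrees

arg(z) = -11.1292 degrees


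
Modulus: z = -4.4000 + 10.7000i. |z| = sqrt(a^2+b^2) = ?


|z| = sqrt((-4.4)^2 + 10.7^2) = sqrt(19.36 + 114.49) = sqrt(133.85) = 11.5694

|z| = 11.5694


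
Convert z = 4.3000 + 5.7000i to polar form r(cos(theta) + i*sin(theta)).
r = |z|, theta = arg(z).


r = sqrt(18.49+32.49) = sqrt(50.98) = 7.1400
theta = atan2(5.7, 4.3) = 52.9696 degrees

r = 7.1400, theta = 52.9696 degrees


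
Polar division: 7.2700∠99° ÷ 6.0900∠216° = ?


r = 7.2700 / 6.0900 = 1.1938
theta = 99° - 216° = -117° = 243° (mod 360)

1.1938 cis(243°)


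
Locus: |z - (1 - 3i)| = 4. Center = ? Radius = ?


|z - z0| = r is a circle with center z0 and radius r.
Center = (1, -3), radius = 4

Circle with center (1, -3) and radius 4


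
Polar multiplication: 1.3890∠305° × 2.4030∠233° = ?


r = 1.3890 * 2.4030 = 3.3378
theta = 305° + 233° = 538° = 178° (mod 360)

3.3378 cis(178°)


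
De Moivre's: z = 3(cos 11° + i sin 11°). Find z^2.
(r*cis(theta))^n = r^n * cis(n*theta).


r^2 = 3^2 = 9
n*theta = 2*11° = 22° = 22° (mod 360)
a = 9*cos(22°) = 8.3447
b = 9*sin(22°) = 3.3715

9 cis(22°) = 8.3447 + 3.3715i


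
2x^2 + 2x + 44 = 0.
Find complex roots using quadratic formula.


disc = 2^2 - 4*2*44 = 4 - 352 = -348
sqrt(|disc|) = sqrt(348) = 18.6548
Real part = -2/(2*2) = -0.5000
Imag part = 18.6548/(2*2) = 4.6637

-0.5000 ± 4.6637i


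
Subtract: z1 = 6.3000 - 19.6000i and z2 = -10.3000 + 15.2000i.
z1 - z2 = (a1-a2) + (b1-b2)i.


Real: 6.3 + 10.3 = 16.6
Imag: -19.6 - 15.2 = -34.8

16.6000 - 34.8000i


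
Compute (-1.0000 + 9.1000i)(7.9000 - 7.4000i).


Real = -1*7.9 - 9.1*(-7.4) = -7.9 - (-67.34) = 59.44
Imag = -1*(-7.4) + 7.9*9.1 = 7.4 + 71.89 = 79.29

59.4400 + 79.2900i


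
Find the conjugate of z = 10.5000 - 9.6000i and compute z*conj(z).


z_bar = 10.5000 + 9.6000i
z*z_bar = 10.5^2 + (-9.6)^2 = 110.25 + 92.16 = 202.41

z_bar = 10.5000 + 9.6000i, z*z_bar = 202.41


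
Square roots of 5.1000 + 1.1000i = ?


|z| = sqrt(26.01+1.21) = 5.2173
sqrt((|z|+a)/2) = sqrt((5.2173+5.1)/2) = sqrt(5.1586) = 2.2713
sqrt((|z|-a)/2) = sqrt((5.2173-5.1)/2) = sqrt(0.0586) = 0.2422

±(2.2713 + 0.2422i) i.e. 2.2713 + 0.2422i and -2.2713 - 0.2422i


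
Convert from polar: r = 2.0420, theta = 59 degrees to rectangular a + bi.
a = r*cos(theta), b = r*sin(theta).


a = 2.0420*cos(59°) = 2.0420*0.51504 = 1.0517
b = 2.0420*sin(59°) = 2.0420*0.85717 = 1.7503

1.0517 + 1.7503i


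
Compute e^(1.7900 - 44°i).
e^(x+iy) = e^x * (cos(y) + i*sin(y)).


e^1.7900 = 5.98945
cos(-44°) = 0.71934
sin(-44°) = -0.69466
Real = 5.98945*0.71934 = 4.3085
Imag = 5.98945*(-0.69466) = -4.1606

4.3085 - 4.1606i


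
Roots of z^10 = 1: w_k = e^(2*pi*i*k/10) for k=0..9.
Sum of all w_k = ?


The sum of all 10th roots of unity is 0.
Geometric series: (1 - w^10)/(1 - w) = (1-1)/(1-w) = 0 since w^10 = 1, w ≠ 1.
Alternatively: coefficient of z^9 in z^10 - 1 is 0.

0


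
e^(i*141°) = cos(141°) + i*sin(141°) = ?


cos(141°) = -0.7771
sin(141°) = 0.6293

e^(i*141°) = -0.7771 + 0.6293i


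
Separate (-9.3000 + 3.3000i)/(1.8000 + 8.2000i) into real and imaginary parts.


Multiply by conjugate: (-9.3000 + 3.3000i)(1.8000 - 8.2000i) / (1.8^2 + 8.2^2)
Numerator real = -9.3*1.8 + 3.3*8.2 = 10.32
Numerator imag = 3.3*1.8 - (-9.3)*8.2 = 82.2
Denominator = 70.48
Re(z) = 10.32/70.48 = 0.1464
Im(z) = 82.2/70.48 = 1.1663

Re(z) = 0.1464, Im(z) = 1.1663


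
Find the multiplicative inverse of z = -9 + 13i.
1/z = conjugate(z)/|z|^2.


|z|^2 = 81+169 = 250
1/z = (-9 - 13i)/250

1/z = -0.0360 - 0.0520i


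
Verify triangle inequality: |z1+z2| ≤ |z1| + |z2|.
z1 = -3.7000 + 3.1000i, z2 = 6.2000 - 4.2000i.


|z1| = sqrt((-3.7)^2 + 3.1^2) = sqrt(23.3) = 4.8270
|z2| = sqrt(6.2^2 + (-4.2)^2) = sqrt(56.08) = 7.4887
z1+z2 = 2.5000 - 1.1000i
|z1+z2| = sqrt(7.46) = 2.7313
|z1|+|z2| = 4.8270 + 7.4887 = 12.3157

|z1+z2| = 2.7313 ≤ |z1|+|z2| = 12.3157 (verified)


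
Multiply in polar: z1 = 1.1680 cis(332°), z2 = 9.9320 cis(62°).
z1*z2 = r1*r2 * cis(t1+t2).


r = 1.1680 * 9.9320 = 11.6006
theta = 332° + 62° = 394° = 34° (mod 360)

11.6006 cis(34°)


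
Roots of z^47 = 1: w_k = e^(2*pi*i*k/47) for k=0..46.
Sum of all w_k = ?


The sum of all 47th roots of unity is 0.
Geometric series: (1 - w^47)/(1 - w) = (1-1)/(1-w) = 0 since w^47 = 1, w ≠ 1.
Alternatively: coefficient of z^46 in z^47 - 1 is 0.

0


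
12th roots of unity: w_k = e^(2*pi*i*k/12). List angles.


The 12th roots of unity are cis(360k/12°) for k=0..11
Angle step = 360/12 = 30°
Primitive root: cis(30°)
Primitive root = 0.8660 + 0.5000i

12 roots at angles: 0°, 30°, 60°, 90°, 120°, 150°, 180°, 210°, 240°, 270°, 300°, 330°
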